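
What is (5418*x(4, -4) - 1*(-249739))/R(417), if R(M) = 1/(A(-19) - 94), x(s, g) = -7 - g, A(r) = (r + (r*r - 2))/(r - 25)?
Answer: -261269715/11 ≈ -2.3752e+7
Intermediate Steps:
A(r) = (-2 + r + r**2)/(-25 + r) (A(r) = (r + (r**2 - 2))/(-25 + r) = (r + (-2 + r**2))/(-25 + r) = (-2 + r + r**2)/(-25 + r))
R(M) = -11/1119 (R(M) = 1/((-2 - 19 + (-19)**2)/(-25 - 19) - 94) = 1/((-2 - 19 + 361)/(-44) - 94) = 1/(-1/44*340 - 94) = 1/(-85/11 - 94) = 1/(-1119/11) = -11/1119)
(5418*x(4, -4) - 1*(-249739))/R(417) = (5418*(-7 - 1*(-4)) - 1*(-249739))/(-11/1119) = (5418*(-7 + 4) + 249739)*(-1119/11) = (5418*(-3) + 249739)*(-1119/11) = (-16254 + 249739)*(-1119/11) = 233485*(-1119/11) = -261269715/11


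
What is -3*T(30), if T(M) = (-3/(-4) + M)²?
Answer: -45387/16 ≈ -2836.7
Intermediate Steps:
T(M) = (¾ + M)² (T(M) = (-3*(-¼) + M)² = (¾ + M)²)
-3*T(30) = -3*(3 + 4*30)²/16 = -3*(3 + 120)²/16 = -3*123²/16 = -3*15129/16 = -45387/16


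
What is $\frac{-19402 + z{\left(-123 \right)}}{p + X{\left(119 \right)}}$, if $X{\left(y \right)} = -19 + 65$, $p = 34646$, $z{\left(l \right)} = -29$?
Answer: $- \frac{6477}{11564} \approx -0.5601$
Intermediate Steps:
$X{\left(y \right)} = 46$
$\frac{-19402 + z{\left(-123 \right)}}{p + X{\left(119 \right)}} = \frac{-19402 - 29}{34646 + 46} = - \frac{19431}{34692} = \left(-19431\right) \frac{1}{34692} = - \frac{6477}{11564}$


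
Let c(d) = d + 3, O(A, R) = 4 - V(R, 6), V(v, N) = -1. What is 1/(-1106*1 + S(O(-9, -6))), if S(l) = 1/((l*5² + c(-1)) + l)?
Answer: -132/145991 ≈ -0.00090417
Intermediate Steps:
O(A, R) = 5 (O(A, R) = 4 - 1*(-1) = 4 + 1 = 5)
c(d) = 3 + d
S(l) = 1/(2 + 26*l) (S(l) = 1/((l*5² + (3 - 1)) + l) = 1/((l*25 + 2) + l) = 1/((25*l + 2) + l) = 1/((2 + 25*l) + l) = 1/(2 + 26*l))
1/(-1106*1 + S(O(-9, -6))) = 1/(-1106*1 + 1/(2*(1 + 13*5))) = 1/(-1106 + 1/(2*(1 + 65))) = 1/(-1106 + (½)/66) = 1/(-1106 + (½)*(1/66)) = 1/(-1106 + 1/132) = 1/(-145991/132) = -132/145991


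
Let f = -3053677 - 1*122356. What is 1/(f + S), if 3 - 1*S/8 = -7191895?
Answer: 1/54359151 ≈ 1.8396e-8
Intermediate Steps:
f = -3176033 (f = -3053677 - 122356 = -3176033)
S = 57535184 (S = 24 - 8*(-7191895) = 24 + 57535160 = 57535184)
1/(f + S) = 1/(-3176033 + 57535184) = 1/54359151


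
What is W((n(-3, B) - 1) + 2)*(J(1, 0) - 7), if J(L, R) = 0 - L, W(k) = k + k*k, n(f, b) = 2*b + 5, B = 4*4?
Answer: -11856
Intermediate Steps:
B = 16
n(f, b) = 5 + 2*b
W(k) = k + k²
J(L, R) = -L
W((n(-3, B) - 1) + 2)*(J(1, 0) - 7) = ((((5 + 2*16) - 1) + 2)*(1 + (((5 + 2*16) - 1) + 2)))*(-1*1 - 7) = ((((5 + 32) - 1) + 2)*(1 + (((5 + 32) - 1) + 2)))*(-1 - 7) = (((37 - 1) + 2)*(1 + ((37 - 1) + 2)))*(-8) = ((36 + 2)*(1 + (36 + 2)))*(-8) = (38*(1 + 38))*(-8) = (38*39)*(-8) = 1482*(-8) = -11856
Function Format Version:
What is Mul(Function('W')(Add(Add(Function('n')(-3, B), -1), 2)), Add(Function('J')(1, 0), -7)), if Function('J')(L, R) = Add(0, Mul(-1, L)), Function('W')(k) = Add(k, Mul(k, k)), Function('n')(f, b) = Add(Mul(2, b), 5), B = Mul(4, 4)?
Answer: -11856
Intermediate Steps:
B = 16
Function('n')(f, b) = Add(5, Mul(2, b))
Function('W')(k) = Add(k, Pow(k, 2))
Function('J')(L, R) = Mul(-1, L)
Mul(Function('W')(Add(Add(Function('n')(-3, B), -1), 2)), Add(Function('J')(1, 0), -7)) = Mul(Mul(Add(Add(Add(5, Mul(2, 16)), -1), 2), Add(1, Add(Add(Add(5, Mul(2, 16)), -1), 2))), Add(Mul(-1, 1), -7)) = Mul(Mul(Add(Add(Add(5, 32), -1), 2), Add(1, Add(Add(Add(5, 32), -1), 2))), Add(-1, -7)) = Mul(Mul(Add(Add(37, -1), 2), Add(1, Add(Add(37, -1), 2))), -8) = Mul(Mul(Add(36, 2), Add(1, Add(36, 2))), -8) = Mul(Mul(38, Add(1, 38)), -8) = Mul(Mul(38, 39), -8) = Mul(1482, -8) = -11856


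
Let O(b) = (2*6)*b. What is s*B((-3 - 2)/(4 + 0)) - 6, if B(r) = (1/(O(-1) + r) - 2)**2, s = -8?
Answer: -113654/2809 ≈ -40.461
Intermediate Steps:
O(b) = 12*b
B(r) = (-2 + 1/(-12 + r))**2 (B(r) = (1/(12*(-1) + r) - 2)**2 = (1/(-12 + r) - 2)**2 = (-2 + 1/(-12 + r))**2)
s*B((-3 - 2)/(4 + 0)) - 6 = -8*(-25 + 2*((-3 - 2)/(4 + 0)))**2/(-12 + (-3 - 2)/(4 + 0))**2 - 6 = -8*(-25 + 2*(-5/4))**2/(-12 - 5/4)**2 - 6 = -8*(-25 - 5/2)**2/(-53/4)**2 - 6 = -8*(-55/2)**2*16/2809 - 6 = -6050*16/2809 - 6 = -8*12100/2809 - 6 = -96800/2809 - 6 = -113654/2809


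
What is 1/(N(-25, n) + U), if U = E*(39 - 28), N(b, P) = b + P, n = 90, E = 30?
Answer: 1/395 ≈ 0.0025316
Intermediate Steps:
N(b, P) = P + b
U = 330 (U = 30*(39 - 28) = 30*11 = 330)
1/(N(-25, n) + U) = 1/((90 - 25) + 330) = 1/(65 + 330) = 1/395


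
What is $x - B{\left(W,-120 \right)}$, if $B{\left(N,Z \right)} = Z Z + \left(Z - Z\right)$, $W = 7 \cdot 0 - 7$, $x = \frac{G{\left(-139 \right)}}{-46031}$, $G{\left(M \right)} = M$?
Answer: $- \frac{662846261}{46031} \approx -14400.0$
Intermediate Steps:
$x = \frac{139}{46031}$ ($x = - \frac{139}{-46031} = \left(-139\right) \left(- \frac{1}{46031}\right) = \frac{139}{46031} \approx 0.0030197$)
$W = -7$ ($W = 0 - 7 = -7$)
$B{\left(N,Z \right)} = Z^{2}$ ($B{\left(N,Z \right)} = Z^{2} + 0 = Z^{2}$)
$x - B{\left(W,-120 \right)} = \frac{139}{46031} - \left(-120\right)^{2} = \frac{139}{46031} - 14400 = - \frac{662846261}{46031}$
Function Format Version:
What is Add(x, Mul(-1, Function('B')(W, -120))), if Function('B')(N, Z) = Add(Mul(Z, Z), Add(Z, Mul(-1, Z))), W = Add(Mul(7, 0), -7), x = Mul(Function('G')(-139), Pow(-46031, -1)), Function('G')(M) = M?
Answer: Rational(-662846261, 46031) ≈ -14400.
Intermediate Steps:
x = Rational(139, 46031) (x = Mul(-139, Pow(-46031, -1)) = Mul(-139, Rational(-1, 46031)) = Rational(139, 46031) ≈ 0.0030197)
W = -7 (W = Add(0, -7) = -7)
Function('B')(N, Z) = Pow(Z, 2) (Function('B')(N, Z) = Add(Pow(Z, 2), 0) = Pow(Z, 2))
Add(x, Mul(-1, Function('B')(W, -120))) = Add(Rational(139, 46031), Mul(-1, Pow(-120, 2))) = Add(Rational(139, 46031), Mul(-1, 14400)) = Add(Rational(139, 46031), -14400) = Rational(-662846261, 46031)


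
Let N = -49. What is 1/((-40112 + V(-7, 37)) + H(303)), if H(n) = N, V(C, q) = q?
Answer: -1/40124 ≈ -2.4923e-5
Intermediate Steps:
H(n) = -49
1/((-40112 + V(-7, 37)) + H(303)) = 1/((-40112 + 37) - 49) = 1/(-40075 - 49) = 1/(-40124) = -1/40124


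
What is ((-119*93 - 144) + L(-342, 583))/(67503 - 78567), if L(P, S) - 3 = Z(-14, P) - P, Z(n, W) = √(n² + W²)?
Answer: 1811/1844 - √29290/5532 ≈ 0.95117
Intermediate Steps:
Z(n, W) = √(W² + n²)
L(P, S) = 3 + √(196 + P²) - P (L(P, S) = 3 + (√(P² + (-14)²) - P) = 3 + (√(P² + 196) - P) = 3 + (√(196 + P²) - P) = 3 + √(196 + P²) - P)
((-119*93 - 144) + L(-342, 583))/(67503 - 78567) = ((-119*93 - 144) + (3 + √(196 + (-342)²) - 1*(-342)))/(67503 - 78567) = ((-11067 - 144) + (3 + √(196 + 116964) + 342))/(-11064) = (-11211 + (3 + √117160 + 342))*(-1/11064) = (-11211 + (3 + 2*√29290 + 342))*(-1/11064) = (-11211 + (345 + 2*√29290))*(-1/11064) = (-10866 + 2*√29290)*(-1/11064) = 1811/1844 - √29290/5532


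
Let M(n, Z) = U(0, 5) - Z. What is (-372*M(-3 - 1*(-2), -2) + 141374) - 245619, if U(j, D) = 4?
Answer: -106477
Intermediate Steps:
M(n, Z) = 4 - Z
(-372*M(-3 - 1*(-2), -2) + 141374) - 245619 = (-372*(4 - 1*(-2)) + 141374) - 245619 = (-372*(4 + 2) + 141374) - 245619 = (-372*6 + 141374) - 245619 = (-2232 + 141374) - 245619 = 139142 - 245619 = -106477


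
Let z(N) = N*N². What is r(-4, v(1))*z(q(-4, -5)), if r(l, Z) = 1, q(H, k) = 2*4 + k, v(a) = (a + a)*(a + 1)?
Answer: 27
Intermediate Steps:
v(a) = 2*a*(1 + a) (v(a) = (2*a)*(1 + a) = 2*a*(1 + a))
q(H, k) = 8 + k
z(N) = N³
r(-4, v(1))*z(q(-4, -5)) = 1*(8 - 5)³ = 1*3³ = 1*27 = 27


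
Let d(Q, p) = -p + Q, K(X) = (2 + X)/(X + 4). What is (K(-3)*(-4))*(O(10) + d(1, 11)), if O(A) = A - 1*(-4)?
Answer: 16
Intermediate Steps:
K(X) = (2 + X)/(4 + X)
O(A) = 4 + A (O(A) = A + 4 = 4 + A)
d(Q, p) = Q - p
(K(-3)*(-4))*(O(10) + d(1, 11)) = (((2 - 3)/(4 - 3))*(-4))*((4 + 10) + (1 - 1*11)) = ((-1/1)*(-4))*(14 + (1 - 11)) = ((1*(-1))*(-4))*(14 - 10) = -1*(-4)*4 = 4*4 = 16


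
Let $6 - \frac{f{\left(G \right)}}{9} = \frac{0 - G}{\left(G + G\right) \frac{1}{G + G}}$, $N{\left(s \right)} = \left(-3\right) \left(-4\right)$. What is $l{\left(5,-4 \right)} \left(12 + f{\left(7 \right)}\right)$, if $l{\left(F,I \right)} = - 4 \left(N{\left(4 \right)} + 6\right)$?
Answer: $-9288$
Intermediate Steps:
$N{\left(s \right)} = 12$
$l{\left(F,I \right)} = -72$ ($l{\left(F,I \right)} = - 4 \left(12 + 6\right) = \left(-4\right) 18 = -72$)
$f{\left(G \right)} = 54 + 9 G$ ($f{\left(G \right)} = 54 - 9 \frac{0 - G}{\left(G + G\right) \frac{1}{G + G}} = 54 - 9 \frac{\left(-1\right) G}{2 G \frac{1}{2 G}} = 54 - 9 \frac{\left(-1\right) G}{1} = 54 - 9 - G 1 = 54 - 9 \left(- G\right) = 54 + 9 G$)
$l{\left(5,-4 \right)} \left(12 + f{\left(7 \right)}\right) = - 72 \left(12 + \left(54 + 9 \cdot 7\right)\right) = - 72 \left(12 + \left(54 + 63\right)\right) = - 72 \left(12 + 117\right) = \left(-72\right) 129 = -9288$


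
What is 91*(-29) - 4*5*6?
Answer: -2759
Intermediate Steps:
91*(-29) - 4*5*6 = -2639 - 20*6 = -2639 - 120 = -2759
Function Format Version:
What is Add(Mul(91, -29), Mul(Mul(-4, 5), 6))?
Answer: -2759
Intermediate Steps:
Add(Mul(91, -29), Mul(Mul(-4, 5), 6)) = Add(-2639, Mul(-20, 6)) = Add(-2639, -120) = -2759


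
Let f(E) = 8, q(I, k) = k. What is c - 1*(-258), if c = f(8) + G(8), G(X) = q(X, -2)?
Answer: 264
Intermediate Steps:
G(X) = -2
c = 6 (c = 8 - 2 = 6)
c - 1*(-258) = 6 - 1*(-258) = 6 + 258 = 264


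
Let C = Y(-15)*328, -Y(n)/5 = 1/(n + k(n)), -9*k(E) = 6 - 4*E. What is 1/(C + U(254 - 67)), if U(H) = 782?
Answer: 67/57314 ≈ 0.0011690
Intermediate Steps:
k(E) = -⅔ + 4*E/9 (k(E) = -(6 - 4*E)/9 = -⅔ + 4*E/9)
Y(n) = -5/(-⅔ + 13*n/9) (Y(n) = -5/(n + (-⅔ + 4*n/9)) = -5/(-⅔ + 13*n/9))
C = 4920/67 (C = -45/(-6 + 13*(-15))*328 = -45/(-6 - 195)*328 = -45/(-201)*328 = -45*(-1/201)*328 = (15/67)*328 = 4920/67 ≈ 73.433)
1/(C + U(254 - 67)) = 1/(4920/67 + 782) = 1/(57314/67) = 67/57314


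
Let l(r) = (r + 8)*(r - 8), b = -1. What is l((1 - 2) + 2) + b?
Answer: -64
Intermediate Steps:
l(r) = (-8 + r)*(8 + r) (l(r) = (8 + r)*(-8 + r) = (-8 + r)*(8 + r))
l((1 - 2) + 2) + b = (-64 + ((1 - 2) + 2)**2) - 1 = (-64 + (-1 + 2)**2) - 1 = (-64 + 1**2) - 1 = (-64 + 1) - 1 = -63 - 1 = -64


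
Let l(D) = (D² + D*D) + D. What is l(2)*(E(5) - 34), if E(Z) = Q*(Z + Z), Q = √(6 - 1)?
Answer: -340 + 100*√5 ≈ -116.39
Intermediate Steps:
Q = √5 ≈ 2.2361
E(Z) = 2*Z*√5 (E(Z) = √5*(Z + Z) = √5*(2*Z) = 2*Z*√5)
l(D) = D + 2*D² (l(D) = (D² + D²) + D = 2*D² + D = D + 2*D²)
l(2)*(E(5) - 34) = (2*(1 + 2*2))*(2*5*√5 - 34) = (2*(1 + 4))*(10*√5 - 34) = (2*5)*(-34 + 10*√5) = 10*(-34 + 10*√5) = -340 + 100*√5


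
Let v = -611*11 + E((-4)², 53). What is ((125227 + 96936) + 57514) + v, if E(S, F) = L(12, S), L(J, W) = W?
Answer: 272972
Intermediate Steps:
E(S, F) = S
v = -6705 (v = -611*11 + (-4)² = -6721 + 16 = -6705)
((125227 + 96936) + 57514) + v = ((125227 + 96936) + 57514) - 6705 = (222163 + 57514) - 6705 = 279677 - 6705 = 272972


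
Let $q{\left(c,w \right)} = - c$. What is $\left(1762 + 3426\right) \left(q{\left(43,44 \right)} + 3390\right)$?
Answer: $17364236$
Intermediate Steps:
$\left(1762 + 3426\right) \left(q{\left(43,44 \right)} + 3390\right) = \left(1762 + 3426\right) \left(\left(-1\right) 43 + 3390\right) = 5188 \left(-43 + 3390\right) = 5188 \cdot 3347 = 17364236$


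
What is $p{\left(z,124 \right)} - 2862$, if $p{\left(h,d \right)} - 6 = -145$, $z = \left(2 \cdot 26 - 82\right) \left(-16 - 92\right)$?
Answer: $-3001$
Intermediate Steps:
$z = 3240$ ($z = \left(52 - 82\right) \left(-108\right) = \left(-30\right) \left(-108\right) = 3240$)
$p{\left(h,d \right)} = -139$ ($p{\left(h,d \right)} = 6 - 145 = -139$)
$p{\left(z,124 \right)} - 2862 = -139 - 2862 = -3001$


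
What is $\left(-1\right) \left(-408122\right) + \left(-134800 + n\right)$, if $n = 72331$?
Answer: $345653$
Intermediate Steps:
$\left(-1\right) \left(-408122\right) + \left(-134800 + n\right) = \left(-1\right) \left(-408122\right) + \left(-134800 + 72331\right) = 408122 - 62469 = 345653$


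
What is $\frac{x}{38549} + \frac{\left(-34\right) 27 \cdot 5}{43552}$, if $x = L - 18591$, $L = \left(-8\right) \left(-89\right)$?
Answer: $- \frac{477803059}{839443024} \approx -0.56919$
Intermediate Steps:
$L = 712$
$x = -17879$ ($x = 712 - 18591 = -17879$)
$\frac{x}{38549} + \frac{\left(-34\right) 27 \cdot 5}{43552} = - \frac{17879}{38549} + \frac{\left(-34\right) 27 \cdot 5}{43552} = \left(-17879\right) \frac{1}{38549} + \left(-918\right) 5 \cdot \frac{1}{43552} = - \frac{17879}{38549} - \frac{2295}{21776} = - \frac{477803059}{839443024}$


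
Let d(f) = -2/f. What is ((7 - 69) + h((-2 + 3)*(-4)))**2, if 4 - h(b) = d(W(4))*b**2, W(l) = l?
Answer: 2500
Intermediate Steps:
h(b) = 4 + b**2/2 (h(b) = 4 - (-2/4)*b**2 = 4 - (-2*1/4)*b**2 = 4 - (-1)*b**2/2 = 4 + b**2/2)
((7 - 69) + h((-2 + 3)*(-4)))**2 = ((7 - 69) + (4 + ((-2 + 3)*(-4))**2/2))**2 = (-62 + (4 + (1*(-4))**2/2))**2 = (-62 + (4 + (1/2)*(-4)**2))**2 = (-62 + (4 + (1/2)*16))**2 = (-62 + (4 + 8))**2 = (-62 + 12)**2 = (-50)**2 = 2500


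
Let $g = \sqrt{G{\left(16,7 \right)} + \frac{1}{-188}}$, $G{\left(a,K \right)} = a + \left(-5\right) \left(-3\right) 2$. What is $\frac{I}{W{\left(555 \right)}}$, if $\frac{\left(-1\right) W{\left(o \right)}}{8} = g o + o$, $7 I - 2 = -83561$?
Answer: $- \frac{187013}{3129830} + \frac{3979 \sqrt{406409}}{6259660} \approx 0.34548$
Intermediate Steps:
$I = -11937$ ($I = \frac{2}{7} + \frac{1}{7} \left(-83561\right) = \frac{2}{7} - \frac{83561}{7} = -11937$)
$G{\left(a,K \right)} = 30 + a$ ($G{\left(a,K \right)} = a + 15 \cdot 2 = a + 30 = 30 + a$)
$g = \frac{\sqrt{406409}}{94}$ ($g = \sqrt{\left(30 + 16\right) + \frac{1}{-188}} = \sqrt{46 - \frac{1}{188}} = \sqrt{\frac{8647}{188}} = \frac{\sqrt{406409}}{94} \approx 6.7819$)
$W{\left(o \right)} = - 8 o - \frac{4 o \sqrt{406409}}{47}$ ($W{\left(o \right)} = - 8 \left(\frac{\sqrt{406409}}{94} o + o\right) = - 8 \left(\frac{o \sqrt{406409}}{94} + o\right) = - 8 \left(o + \frac{o \sqrt{406409}}{94}\right) = - 8 o - \frac{4 o \sqrt{406409}}{47}$)
$\frac{I}{W{\left(555 \right)}} = - \frac{11937}{\left(- \frac{4}{47}\right) 555 \left(94 + \sqrt{406409}\right)} = - \frac{11937}{-4440 - \frac{2220 \sqrt{406409}}{47}}$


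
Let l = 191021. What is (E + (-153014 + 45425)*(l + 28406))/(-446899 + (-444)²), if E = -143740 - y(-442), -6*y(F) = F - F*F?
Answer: 70824323632/749289 ≈ 94522.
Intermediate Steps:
y(F) = -F/6 + F²/6 (y(F) = -(F - F*F)/6 = -(F - F²)/6 = -F/6 + F²/6)
E = -529123/3 (E = -143740 - (-442)*(-1 - 442)/6 = -143740 - (-442)*(-443)/6 = -143740 - 1*97903/3 = -143740 - 97903/3 = -529123/3 ≈ -1.7637e+5)
(E + (-153014 + 45425)*(l + 28406))/(-446899 + (-444)²) = (-529123/3 + (-153014 + 45425)*(191021 + 28406))/(-446899 + (-444)²) = (-529123/3 - 107589*219427)/(-446899 + 197136) = (-529123/3 - 23607931503)/(-249763) = -70824323632/3*(-1/249763) = 70824323632/749289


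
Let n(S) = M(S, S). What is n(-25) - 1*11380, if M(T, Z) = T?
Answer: -11405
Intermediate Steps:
n(S) = S
n(-25) - 1*11380 = -25 - 1*11380 = -25 - 11380 = -11405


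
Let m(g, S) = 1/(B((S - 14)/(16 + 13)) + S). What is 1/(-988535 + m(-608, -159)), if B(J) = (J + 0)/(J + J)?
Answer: -317/313365597 ≈ -1.0116e-6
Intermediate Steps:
B(J) = ½ (B(J) = J/((2*J)) = J*(1/(2*J)) = ½)
m(g, S) = 1/(½ + S)
1/(-988535 + m(-608, -159)) = 1/(-988535 + 2/(1 + 2*(-159))) = 1/(-988535 + 2/(1 - 318)) = 1/(-988535 + 2/(-317)) = 1/(-988535 + 2*(-1/317)) = 1/(-988535 - 2/317) = 1/(-313365597/317) = -317/313365597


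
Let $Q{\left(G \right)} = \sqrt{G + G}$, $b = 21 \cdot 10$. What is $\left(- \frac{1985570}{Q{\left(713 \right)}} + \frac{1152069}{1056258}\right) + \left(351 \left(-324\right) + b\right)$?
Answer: $- \frac{39966306181}{352086} - \frac{992785 \sqrt{1426}}{713} \approx -1.6609 \cdot 10^{5}$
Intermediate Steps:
$b = 210$
$Q{\left(G \right)} = \sqrt{2} \sqrt{G}$ ($Q{\left(G \right)} = \sqrt{2 G} = \sqrt{2} \sqrt{G}$)
$\left(- \frac{1985570}{Q{\left(713 \right)}} + \frac{1152069}{1056258}\right) + \left(351 \left(-324\right) + b\right) = \left(- \frac{1985570}{\sqrt{2} \sqrt{713}} + \frac{1152069}{1056258}\right) + \left(351 \left(-324\right) + 210\right) = \left(- \frac{1985570}{\sqrt{1426}} + 1152069 \cdot \frac{1}{1056258}\right) + \left(-113724 + 210\right) = \left(- 1985570 \frac{\sqrt{1426}}{1426} + \frac{384023}{352086}\right) - 113514 = \left(- \frac{992785 \sqrt{1426}}{713} + \frac{384023}{352086}\right) - 113514 = \left(\frac{384023}{352086} - \frac{992785 \sqrt{1426}}{713}\right) - 113514 = - \frac{39966306181}{352086} - \frac{992785 \sqrt{1426}}{713}$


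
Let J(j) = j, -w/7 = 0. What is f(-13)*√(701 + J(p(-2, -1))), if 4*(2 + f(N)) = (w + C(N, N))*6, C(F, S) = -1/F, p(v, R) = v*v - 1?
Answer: -196*√11/13 ≈ -50.005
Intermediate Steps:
w = 0 (w = -7*0 = 0)
p(v, R) = -1 + v² (p(v, R) = v² - 1 = -1 + v²)
f(N) = -2 - 3/(2*N) (f(N) = -2 + ((0 - 1/N)*6)/4 = -2 + (-1/N*6)/4 = -2 + (-6/N)/4 = -2 - 3/(2*N))
f(-13)*√(701 + J(p(-2, -1))) = (-2 - 3/2/(-13))*√(701 + (-1 + (-2)²)) = (-2 - 3/2*(-1/13))*√(701 + (-1 + 4)) = (-2 + 3/26)*√(701 + 3) = -196*√11/13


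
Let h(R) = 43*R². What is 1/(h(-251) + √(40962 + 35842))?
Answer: 2709043/7338913899045 - 2*√19201/7338913899045 ≈ 3.6910e-7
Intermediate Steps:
1/(h(-251) + √(40962 + 35842)) = 1/(43*(-251)² + √(40962 + 35842)) = 1/(43*63001 + √76804) = 1/(2709043 + 2*√19201)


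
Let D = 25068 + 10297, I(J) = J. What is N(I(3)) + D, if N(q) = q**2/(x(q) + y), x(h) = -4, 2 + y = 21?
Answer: 176828/5 ≈ 35366.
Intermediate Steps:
y = 19 (y = -2 + 21 = 19)
D = 35365
N(q) = q**2/15 (N(q) = q**2/(-4 + 19) = q**2/15)
N(I(3)) + D = (1/15)*3**2 + 35365 = (1/15)*9 + 35365 = 3/5 + 35365 = 176828/5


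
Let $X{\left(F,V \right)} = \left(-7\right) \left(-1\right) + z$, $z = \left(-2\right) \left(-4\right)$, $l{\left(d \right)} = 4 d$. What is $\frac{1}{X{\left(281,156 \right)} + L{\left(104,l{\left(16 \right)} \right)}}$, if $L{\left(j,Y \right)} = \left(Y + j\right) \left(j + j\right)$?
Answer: $\frac{1}{34959} \approx 2.8605 \cdot 10^{-5}$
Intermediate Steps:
$z = 8$
$L{\left(j,Y \right)} = 2 j \left(Y + j\right)$ ($L{\left(j,Y \right)} = \left(Y + j\right) 2 j = 2 j \left(Y + j\right)$)
$X{\left(F,V \right)} = 15$ ($X{\left(F,V \right)} = \left(-7\right) \left(-1\right) + 8 = 7 + 8 = 15$)
$\frac{1}{X{\left(281,156 \right)} + L{\left(104,l{\left(16 \right)} \right)}} = \frac{1}{15 + 2 \cdot 104 \left(4 \cdot 16 + 104\right)} = \frac{1}{15 + 2 \cdot 104 \left(64 + 104\right)} = \frac{1}{15 + 2 \cdot 104 \cdot 168} = \frac{1}{15 + 34944} = \frac{1}{34959}$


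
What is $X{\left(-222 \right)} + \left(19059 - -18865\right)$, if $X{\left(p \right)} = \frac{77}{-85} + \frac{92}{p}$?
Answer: $\frac{357800483}{9435} \approx 37923.0$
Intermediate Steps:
$X{\left(p \right)} = - \frac{77}{85} + \frac{92}{p}$ ($X{\left(p \right)} = 77 \left(- \frac{1}{85}\right) + \frac{92}{p} = - \frac{77}{85} + \frac{92}{p}$)
$X{\left(-222 \right)} + \left(19059 - -18865\right) = \left(- \frac{77}{85} + \frac{92}{-222}\right) + \left(19059 - -18865\right) = \left(- \frac{77}{85} + 92 \left(- \frac{1}{222}\right)\right) + \left(19059 + 18865\right) = \left(- \frac{77}{85} - \frac{46}{111}\right) + 37924 = - \frac{12457}{9435} + 37924 = \frac{357800483}{9435}$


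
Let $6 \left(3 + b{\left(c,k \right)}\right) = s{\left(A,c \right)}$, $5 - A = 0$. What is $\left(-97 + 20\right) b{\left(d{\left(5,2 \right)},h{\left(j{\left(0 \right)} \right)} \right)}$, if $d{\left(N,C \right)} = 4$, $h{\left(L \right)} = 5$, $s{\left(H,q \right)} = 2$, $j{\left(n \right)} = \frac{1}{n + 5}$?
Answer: $\frac{616}{3} \approx 205.33$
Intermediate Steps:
$A = 5$ ($A = 5 - 0 = 5 + 0 = 5$)
$j{\left(n \right)} = \frac{1}{5 + n}$
$b{\left(c,k \right)} = - \frac{8}{3}$ ($b{\left(c,k \right)} = -3 + \frac{1}{6} \cdot 2 = -3 + \frac{1}{3} = - \frac{8}{3}$)
$\left(-97 + 20\right) b{\left(d{\left(5,2 \right)},h{\left(j{\left(0 \right)} \right)} \right)} = \left(-97 + 20\right) \left(- \frac{8}{3}\right) = \left(-77\right) \left(- \frac{8}{3}\right) = \frac{616}{3}$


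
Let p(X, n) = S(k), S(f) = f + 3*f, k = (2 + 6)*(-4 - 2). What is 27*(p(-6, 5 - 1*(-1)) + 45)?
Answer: -3969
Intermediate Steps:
k = -48 (k = 8*(-6) = -48)
S(f) = 4*f
p(X, n) = -192 (p(X, n) = 4*(-48) = -192)
27*(p(-6, 5 - 1*(-1)) + 45) = 27*(-192 + 45) = 27*(-147) = -3969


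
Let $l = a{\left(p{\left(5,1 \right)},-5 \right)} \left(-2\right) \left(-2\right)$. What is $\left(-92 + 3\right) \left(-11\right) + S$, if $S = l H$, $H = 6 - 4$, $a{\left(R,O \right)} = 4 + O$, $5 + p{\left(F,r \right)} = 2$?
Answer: $971$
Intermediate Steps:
$p{\left(F,r \right)} = -3$ ($p{\left(F,r \right)} = -5 + 2 = -3$)
$H = 2$ ($H = 6 - 4 = 2$)
$l = -4$ ($l = \left(4 - 5\right) \left(-2\right) \left(-2\right) = \left(-1\right) \left(-2\right) \left(-2\right) = 2 \left(-2\right) = -4$)
$S = -8$ ($S = \left(-4\right) 2 = -8$)
$\left(-92 + 3\right) \left(-11\right) + S = \left(-92 + 3\right) \left(-11\right) - 8 = \left(-89\right) \left(-11\right) - 8 = 979 - 8 = 971$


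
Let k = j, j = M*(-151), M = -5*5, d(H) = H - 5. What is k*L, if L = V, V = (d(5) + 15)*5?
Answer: 283125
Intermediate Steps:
d(H) = -5 + H
M = -25
V = 75 (V = ((-5 + 5) + 15)*5 = (0 + 15)*5 = 15*5 = 75)
j = 3775 (j = -25*(-151) = 3775)
k = 3775
L = 75
k*L = 3775*75 = 283125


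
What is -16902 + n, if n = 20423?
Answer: 3521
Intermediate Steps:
-16902 + n = -16902 + 20423 = 3521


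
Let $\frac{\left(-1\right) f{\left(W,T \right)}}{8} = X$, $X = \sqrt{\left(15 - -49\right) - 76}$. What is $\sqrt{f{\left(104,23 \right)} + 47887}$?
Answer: $\sqrt{47887 - 16 i \sqrt{3}} \approx 218.83 - 0.0633 i$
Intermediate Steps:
$X = 2 i \sqrt{3}$ ($X = \sqrt{\left(15 + 49\right) - 76} = \sqrt{64 - 76} = \sqrt{-12} = 2 i \sqrt{3} \approx 3.4641 i$)
$f{\left(W,T \right)} = - 16 i \sqrt{3}$ ($f{\left(W,T \right)} = - 8 \cdot 2 i \sqrt{3} = - 16 i \sqrt{3}$)
$\sqrt{f{\left(104,23 \right)} + 47887} = \sqrt{- 16 i \sqrt{3} + 47887} = \sqrt{47887 - 16 i \sqrt{3}}$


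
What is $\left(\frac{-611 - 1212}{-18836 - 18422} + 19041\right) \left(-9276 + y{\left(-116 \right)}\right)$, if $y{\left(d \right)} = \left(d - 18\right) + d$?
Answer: $- \frac{3379021762963}{18629} \approx -1.8138 \cdot 10^{8}$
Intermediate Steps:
$y{\left(d \right)} = -18 + 2 d$ ($y{\left(d \right)} = \left(-18 + d\right) + d = -18 + 2 d$)
$\left(\frac{-611 - 1212}{-18836 - 18422} + 19041\right) \left(-9276 + y{\left(-116 \right)}\right) = \left(\frac{-611 - 1212}{-18836 - 18422} + 19041\right) \left(-9276 + \left(-18 + 2 \left(-116\right)\right)\right) = \left(- \frac{1823}{-37258} + 19041\right) \left(-9276 - 250\right) = \left(\left(-1823\right) \left(- \frac{1}{37258}\right) + 19041\right) \left(-9276 - 250\right) = \left(\frac{1823}{37258} + 19041\right) \left(-9526\right) = \frac{709431401}{37258} \left(-9526\right) = - \frac{3379021762963}{18629}$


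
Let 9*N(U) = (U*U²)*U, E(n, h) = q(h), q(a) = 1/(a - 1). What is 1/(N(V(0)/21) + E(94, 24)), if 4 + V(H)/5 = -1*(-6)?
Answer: 40257567/1980329 ≈ 20.329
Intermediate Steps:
V(H) = 10 (V(H) = -20 + 5*(-1*(-6)) = -20 + 5*6 = -20 + 30 = 10)
q(a) = 1/(-1 + a)
E(n, h) = 1/(-1 + h)
N(U) = U⁴/9 (N(U) = ((U*U²)*U)/9 = (U³*U)/9 = U⁴/9)
1/(N(V(0)/21) + E(94, 24)) = 1/((10/21)⁴/9 + 1/(-1 + 24)) = 1/((10*(1/21))⁴/9 + 1/23) = 1/((10/21)⁴/9 + 1/23) = 1/((⅑)*(10000/194481) + 1/23) = 1/(10000/1750329 + 1/23) = 1/(1980329/40257567) = 40257567/1980329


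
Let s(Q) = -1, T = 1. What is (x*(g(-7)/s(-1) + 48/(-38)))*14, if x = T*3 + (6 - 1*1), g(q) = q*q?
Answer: -106960/19 ≈ -5629.5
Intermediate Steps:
g(q) = q²
x = 8 (x = 1*3 + (6 - 1*1) = 3 + (6 - 1) = 3 + 5 = 8)
(x*(g(-7)/s(-1) + 48/(-38)))*14 = (8*((-7)²/(-1) + 48/(-38)))*14 = (8*(49*(-1) + 48*(-1/38)))*14 = (8*(-49 - 24/19))*14 = (8*(-955/19))*14 = -7640/19*14 = -106960/19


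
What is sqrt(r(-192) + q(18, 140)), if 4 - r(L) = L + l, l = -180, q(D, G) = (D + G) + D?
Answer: 2*sqrt(138) ≈ 23.495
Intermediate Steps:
q(D, G) = G + 2*D
r(L) = 184 - L (r(L) = 4 - (L - 180) = 4 - (-180 + L) = 4 + (180 - L) = 184 - L)
sqrt(r(-192) + q(18, 140)) = sqrt((184 - 1*(-192)) + (140 + 2*18)) = sqrt((184 + 192) + (140 + 36)) = sqrt(376 + 176) = sqrt(552) = 2*sqrt(138)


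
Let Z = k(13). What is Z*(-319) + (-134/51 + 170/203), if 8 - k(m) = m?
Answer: 16494503/10353 ≈ 1593.2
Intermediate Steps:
k(m) = 8 - m
Z = -5 (Z = 8 - 1*13 = 8 - 13 = -5)
Z*(-319) + (-134/51 + 170/203) = -5*(-319) + (-134/51 + 170/203) = 1595 + (-134*1/51 + 170*(1/203)) = 1595 + (-134/51 + 170/203) = 1595 - 18532/10353 = 16494503/10353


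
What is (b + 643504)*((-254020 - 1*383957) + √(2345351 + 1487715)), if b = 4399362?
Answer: -3217232522082 + 5042866*√3833066 ≈ -3.2074e+12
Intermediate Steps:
(b + 643504)*((-254020 - 1*383957) + √(2345351 + 1487715)) = (4399362 + 643504)*((-254020 - 1*383957) + √(2345351 + 1487715)) = 5042866*((-254020 - 383957) + √3833066) = 5042866*(-637977 + √3833066) = -3217232522082 + 5042866*√3833066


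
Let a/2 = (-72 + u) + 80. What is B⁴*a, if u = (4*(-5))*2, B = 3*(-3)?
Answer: -419904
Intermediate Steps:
B = -9
u = -40 (u = -20*2 = -40)
a = -64 (a = 2*((-72 - 40) + 80) = 2*(-112 + 80) = 2*(-32) = -64)
B⁴*a = (-9)⁴*(-64) = 6561*(-64) = -419904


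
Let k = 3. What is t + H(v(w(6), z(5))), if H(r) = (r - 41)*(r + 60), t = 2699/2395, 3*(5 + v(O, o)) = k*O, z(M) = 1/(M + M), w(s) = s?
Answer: -5841101/2395 ≈ -2438.9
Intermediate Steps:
z(M) = 1/(2*M)
v(O, o) = -5 + O (v(O, o) = -5 + (3*O)/3 = -5 + O)
t = 2699/2395 (t = 2699*(1/2395) = 2699/2395 ≈ 1.1269)
H(r) = (-41 + r)*(60 + r)
t + H(v(w(6), z(5))) = 2699/2395 + (-2460 + (-5 + 6)² + 19*(-5 + 6)) = 2699/2395 + (-2460 + 1² + 19*1) = 2699/2395 + (-2460 + 1 + 19) = 2699/2395 - 2440 = -5841101/2395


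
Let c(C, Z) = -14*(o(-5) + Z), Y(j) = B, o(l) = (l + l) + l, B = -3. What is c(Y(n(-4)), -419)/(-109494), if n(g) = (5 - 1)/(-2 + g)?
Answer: -434/7821 ≈ -0.055492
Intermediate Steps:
o(l) = 3*l (o(l) = 2*l + l = 3*l)
n(g) = 4/(-2 + g)
Y(j) = -3
c(C, Z) = 210 - 14*Z (c(C, Z) = -14*(3*(-5) + Z) = -14*(-15 + Z) = 210 - 14*Z)
c(Y(n(-4)), -419)/(-109494) = (210 - 14*(-419))/(-109494) = (210 + 5866)*(-1/109494) = 6076*(-1/109494) = -434/7821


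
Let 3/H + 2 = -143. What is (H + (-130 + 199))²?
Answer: 100040004/21025 ≈ 4758.1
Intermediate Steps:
H = -3/145 (H = 3/(-2 - 143) = 3/(-145) = 3*(-1/145) = -3/145 ≈ -0.020690)
(H + (-130 + 199))² = (-3/145 + (-130 + 199))² = (-3/145 + 69)² = (10002/145)² = 100040004/21025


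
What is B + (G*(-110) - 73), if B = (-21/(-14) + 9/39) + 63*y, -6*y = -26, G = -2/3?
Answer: 21455/78 ≈ 275.06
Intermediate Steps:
G = -⅔ (G = -2*⅓ = -⅔ ≈ -0.66667)
y = 13/3 (y = -⅙*(-26) = 13/3 ≈ 4.3333)
B = 7143/26 (B = (-21/(-14) + 9/39) + 63*(13/3) = (-21*(-1/14) + 9*(1/39)) + 273 = (3/2 + 3/13) + 273 = 45/26 + 273 = 7143/26 ≈ 274.73)
B + (G*(-110) - 73) = 7143/26 + (-⅔*(-110) - 73) = 7143/26 + (220/3 - 73) = 7143/26 + ⅓ = 21455/78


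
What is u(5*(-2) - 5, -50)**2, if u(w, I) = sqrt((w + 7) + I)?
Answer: -58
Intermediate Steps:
u(w, I) = sqrt(7 + I + w) (u(w, I) = sqrt((7 + w) + I) = sqrt(7 + I + w))
u(5*(-2) - 5, -50)**2 = (sqrt(7 - 50 + (5*(-2) - 5)))**2 = (sqrt(7 - 50 + (-10 - 5)))**2 = (sqrt(7 - 50 - 15))**2 = (sqrt(-58))**2 = (I*sqrt(58))**2 = -58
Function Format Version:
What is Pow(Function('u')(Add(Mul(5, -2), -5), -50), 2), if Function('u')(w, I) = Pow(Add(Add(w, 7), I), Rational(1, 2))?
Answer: -58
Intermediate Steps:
Function('u')(w, I) = Pow(Add(7, I, w), Rational(1, 2)) (Function('u')(w, I) = Pow(Add(Add(7, w), I), Rational(1, 2)) = Pow(Add(7, I, w), Rational(1, 2)))
Pow(Function('u')(Add(Mul(5, -2), -5), -50), 2) = Pow(Pow(Add(7, -50, Add(Mul(5, -2), -5)), Rational(1, 2)), 2) = Pow(Pow(Add(7, -50, Add(-10, -5)), Rational(1, 2)), 2) = Pow(Pow(Add(7, -50, -15), Rational(1, 2)), 2) = Pow(Pow(-58, Rational(1, 2)), 2) = Pow(Mul(I, Pow(58, Rational(1, 2))), 2) = -58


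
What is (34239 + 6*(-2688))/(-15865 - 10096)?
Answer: -18111/25961 ≈ -0.69762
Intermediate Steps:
(34239 + 6*(-2688))/(-15865 - 10096) = (34239 - 16128)/(-25961) = 18111*(-1/25961) = -18111/25961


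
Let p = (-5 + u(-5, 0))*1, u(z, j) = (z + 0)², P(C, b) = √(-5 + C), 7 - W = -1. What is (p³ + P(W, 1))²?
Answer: 64000003 + 16000*√3 ≈ 6.4028e+7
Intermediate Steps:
W = 8 (W = 7 - 1*(-1) = 7 + 1 = 8)
u(z, j) = z²
p = 20 (p = (-5 + (-5)²)*1 = (-5 + 25)*1 = 20*1 = 20)
(p³ + P(W, 1))² = (20³ + √(-5 + 8))² = (8000 + √3)²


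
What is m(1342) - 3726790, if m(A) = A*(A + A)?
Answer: -124862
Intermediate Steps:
m(A) = 2*A² (m(A) = A*(2*A) = 2*A²)
m(1342) - 3726790 = 2*1342² - 3726790 = 2*1800964 - 3726790 = 3601928 - 3726790 = -124862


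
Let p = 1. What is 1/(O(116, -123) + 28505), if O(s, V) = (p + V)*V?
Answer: 1/43511 ≈ 2.2983e-5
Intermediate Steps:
O(s, V) = V*(1 + V) (O(s, V) = (1 + V)*V = V*(1 + V))
1/(O(116, -123) + 28505) = 1/(-123*(1 - 123) + 28505) = 1/(-123*(-122) + 28505) = 1/(15006 + 28505) = 1/43511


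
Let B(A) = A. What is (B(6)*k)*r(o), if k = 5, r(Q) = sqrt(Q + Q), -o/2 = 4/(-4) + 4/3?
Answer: 20*I*sqrt(3) ≈ 34.641*I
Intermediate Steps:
o = -2/3 (o = -2*(4/(-4) + 4/3) = -2*(4*(-1/4) + 4*(1/3)) = -2*(-1 + 4/3) = -2*1/3 = -2/3 ≈ -0.66667)
r(Q) = sqrt(2)*sqrt(Q) (r(Q) = sqrt(2*Q) = sqrt(2)*sqrt(Q))
(B(6)*k)*r(o) = (6*5)*(sqrt(2)*sqrt(-2/3)) = 30*(sqrt(2)*(I*sqrt(6)/3)) = 30*(2*I*sqrt(3)/3) = 20*I*sqrt(3)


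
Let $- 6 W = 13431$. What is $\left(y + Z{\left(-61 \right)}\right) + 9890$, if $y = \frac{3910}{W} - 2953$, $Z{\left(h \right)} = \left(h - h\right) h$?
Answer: $\frac{31049129}{4477} \approx 6935.3$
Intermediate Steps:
$W = - \frac{4477}{2}$ ($W = \left(- \frac{1}{6}\right) 13431 = - \frac{4477}{2} \approx -2238.5$)
$Z{\left(h \right)} = 0$ ($Z{\left(h \right)} = 0 h = 0$)
$y = - \frac{13228401}{4477}$ ($y = \frac{3910}{- \frac{4477}{2}} - 2953 = 3910 \left(- \frac{2}{4477}\right) - 2953 = - \frac{7820}{4477} - 2953 = - \frac{13228401}{4477} \approx -2954.7$)
$\left(y + Z{\left(-61 \right)}\right) + 9890 = \left(- \frac{13228401}{4477} + 0\right) + 9890 = - \frac{13228401}{4477} + 9890 = \frac{31049129}{4477}$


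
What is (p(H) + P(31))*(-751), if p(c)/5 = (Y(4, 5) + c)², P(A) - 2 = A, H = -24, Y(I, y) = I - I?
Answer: -2187663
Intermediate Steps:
Y(I, y) = 0
P(A) = 2 + A
p(c) = 5*c² (p(c) = 5*(0 + c)² = 5*c²)
(p(H) + P(31))*(-751) = (5*(-24)² + (2 + 31))*(-751) = (5*576 + 33)*(-751) = (2880 + 33)*(-751) = 2913*(-751) = -2187663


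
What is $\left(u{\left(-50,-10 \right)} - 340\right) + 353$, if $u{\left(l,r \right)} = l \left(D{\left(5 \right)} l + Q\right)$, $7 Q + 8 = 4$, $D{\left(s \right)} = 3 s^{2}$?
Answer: $\frac{1312791}{7} \approx 1.8754 \cdot 10^{5}$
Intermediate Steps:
$Q = - \frac{4}{7}$ ($Q = - \frac{8}{7} + \frac{1}{7} \cdot 4 = - \frac{8}{7} + \frac{4}{7} = - \frac{4}{7} \approx -0.57143$)
$u{\left(l,r \right)} = l \left(- \frac{4}{7} + 75 l\right)$ ($u{\left(l,r \right)} = l \left(3 \cdot 5^{2} l - \frac{4}{7}\right) = l \left(3 \cdot 25 l - \frac{4}{7}\right) = l \left(75 l - \frac{4}{7}\right) = l \left(- \frac{4}{7} + 75 l\right)$)
$\left(u{\left(-50,-10 \right)} - 340\right) + 353 = \left(\frac{1}{7} \left(-50\right) \left(-4 + 525 \left(-50\right)\right) - 340\right) + 353 = \left(\frac{1}{7} \left(-50\right) \left(-4 - 26250\right) - 340\right) + 353 = \left(\frac{1}{7} \left(-50\right) \left(-26254\right) - 340\right) + 353 = \left(\frac{1312700}{7} - 340\right) + 353 = \frac{1310320}{7} + 353 = \frac{1312791}{7}$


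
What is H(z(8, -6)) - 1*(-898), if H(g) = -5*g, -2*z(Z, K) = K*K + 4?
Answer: 998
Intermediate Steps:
z(Z, K) = -2 - K²/2 (z(Z, K) = -(K*K + 4)/2 = -(K² + 4)/2 = -(4 + K²)/2 = -2 - K²/2)
H(z(8, -6)) - 1*(-898) = -5*(-2 - ½*(-6)²) - 1*(-898) = -5*(-2 - ½*36) + 898 = -5*(-2 - 18) + 898 = -5*(-20) + 898 = 100 + 898 = 998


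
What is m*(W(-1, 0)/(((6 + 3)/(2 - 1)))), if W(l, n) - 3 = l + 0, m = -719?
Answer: -1438/9 ≈ -159.78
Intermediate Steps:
W(l, n) = 3 + l (W(l, n) = 3 + (l + 0) = 3 + l)
m*(W(-1, 0)/(((6 + 3)/(2 - 1)))) = -719*(3 - 1)/((6 + 3)/(2 - 1)) = -1438/(9/1) = -1438/(9*1) = -1438/9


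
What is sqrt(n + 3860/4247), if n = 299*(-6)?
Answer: I*sqrt(32342000726)/4247 ≈ 42.345*I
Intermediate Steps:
n = -1794
sqrt(n + 3860/4247) = sqrt(-1794 + 3860/4247) = sqrt(-7615258/4247) = I*sqrt(32342000726)/4247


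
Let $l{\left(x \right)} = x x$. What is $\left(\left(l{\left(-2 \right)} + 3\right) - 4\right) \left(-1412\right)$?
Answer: $-4236$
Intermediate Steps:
$l{\left(x \right)} = x^{2}$
$\left(\left(l{\left(-2 \right)} + 3\right) - 4\right) \left(-1412\right) = \left(\left(\left(-2\right)^{2} + 3\right) - 4\right) \left(-1412\right) = \left(\left(4 + 3\right) - 4\right) \left(-1412\right) = \left(7 - 4\right) \left(-1412\right) = 3 \left(-1412\right) = -4236$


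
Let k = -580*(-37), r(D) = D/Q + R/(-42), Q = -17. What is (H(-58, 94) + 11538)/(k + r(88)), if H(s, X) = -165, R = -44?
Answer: 4060161/7659746 ≈ 0.53006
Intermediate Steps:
r(D) = 22/21 - D/17 (r(D) = D/(-17) - 44/(-42) = D*(-1/17) - 44*(-1/42) = -D/17 + 22/21 = 22/21 - D/17)
k = 21460
(H(-58, 94) + 11538)/(k + r(88)) = (-165 + 11538)/(21460 + (22/21 - 1/17*88)) = 11373/(21460 + (22/21 - 88/17)) = 11373/(21460 - 1474/357) = 11373/(7659746/357) = 11373*(357/7659746) = 4060161/7659746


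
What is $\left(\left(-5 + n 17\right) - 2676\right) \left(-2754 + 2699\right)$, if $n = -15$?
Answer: $161480$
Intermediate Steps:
$\left(\left(-5 + n 17\right) - 2676\right) \left(-2754 + 2699\right) = \left(\left(-5 - 255\right) - 2676\right) \left(-2754 + 2699\right) = \left(\left(-5 - 255\right) - 2676\right) \left(-55\right) = \left(-260 - 2676\right) \left(-55\right) = \left(-2936\right) \left(-55\right) = 161480$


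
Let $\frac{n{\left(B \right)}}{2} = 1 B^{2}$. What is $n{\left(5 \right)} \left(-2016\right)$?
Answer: $-100800$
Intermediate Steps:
$n{\left(B \right)} = 2 B^{2}$ ($n{\left(B \right)} = 2 \cdot 1 B^{2} = 2 B^{2}$)
$n{\left(5 \right)} \left(-2016\right) = 2 \cdot 5^{2} \left(-2016\right) = 2 \cdot 25 \left(-2016\right) = 50 \left(-2016\right) = -100800$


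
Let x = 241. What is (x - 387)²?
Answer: 21316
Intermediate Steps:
(x - 387)² = (241 - 387)² = (-146)² = 21316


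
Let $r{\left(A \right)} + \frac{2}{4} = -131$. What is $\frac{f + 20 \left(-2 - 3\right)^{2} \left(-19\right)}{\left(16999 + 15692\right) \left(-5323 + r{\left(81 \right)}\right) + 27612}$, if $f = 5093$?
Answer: $\frac{2938}{118856965} \approx 2.4719 \cdot 10^{-5}$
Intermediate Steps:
$r{\left(A \right)} = - \frac{263}{2}$ ($r{\left(A \right)} = - \frac{1}{2} - 131 = - \frac{263}{2}$)
$\frac{f + 20 \left(-2 - 3\right)^{2} \left(-19\right)}{\left(16999 + 15692\right) \left(-5323 + r{\left(81 \right)}\right) + 27612} = \frac{5093 + 20 \left(-2 - 3\right)^{2} \left(-19\right)}{\left(16999 + 15692\right) \left(-5323 - \frac{263}{2}\right) + 27612} = \frac{5093 + 20 \left(-5\right)^{2} \left(-19\right)}{32691 \left(- \frac{10909}{2}\right) + 27612} = \frac{5093 + 20 \cdot 25 \left(-19\right)}{- \frac{356626119}{2} + 27612} = \frac{5093 + 500 \left(-19\right)}{- \frac{356570895}{2}} = \left(5093 - 9500\right) \left(- \frac{2}{356570895}\right) = \left(-4407\right) \left(- \frac{2}{356570895}\right) = \frac{2938}{118856965}$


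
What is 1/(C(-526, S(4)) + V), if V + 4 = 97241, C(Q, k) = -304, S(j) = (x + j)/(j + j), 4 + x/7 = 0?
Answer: 1/96933 ≈ 1.0316e-5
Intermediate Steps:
x = -28 (x = -28 + 7*0 = -28 + 0 = -28)
S(j) = (-28 + j)/(2*j) (S(j) = (-28 + j)/(j + j) = (-28 + j)/((2*j)) = (-28 + j)*(1/(2*j)) = (-28 + j)/(2*j))
V = 97237 (V = -4 + 97241 = 97237)
1/(C(-526, S(4)) + V) = 1/(-304 + 97237) = 1/96933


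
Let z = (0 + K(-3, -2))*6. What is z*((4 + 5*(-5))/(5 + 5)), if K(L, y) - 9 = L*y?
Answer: -189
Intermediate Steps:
K(L, y) = 9 + L*y
z = 90 (z = (0 + (9 - 3*(-2)))*6 = (0 + (9 + 6))*6 = (0 + 15)*6 = 15*6 = 90)
z*((4 + 5*(-5))/(5 + 5)) = 90*((4 + 5*(-5))/(5 + 5)) = 90*((4 - 25)/10) = 90*(-21*⅒) = 90*(-21/10) = -189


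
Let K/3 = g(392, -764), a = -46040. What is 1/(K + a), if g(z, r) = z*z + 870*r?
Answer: -1/1579088 ≈ -6.3328e-7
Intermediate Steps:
g(z, r) = z**2 + 870*r
K = -1533048 (K = 3*(392**2 + 870*(-764)) = 3*(153664 - 664680) = 3*(-511016) = -1533048)
1/(K + a) = 1/(-1533048 - 46040) = 1/(-1579088) = -1/1579088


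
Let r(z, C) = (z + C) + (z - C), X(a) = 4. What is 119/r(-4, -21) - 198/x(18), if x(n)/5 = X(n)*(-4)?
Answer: -62/5 ≈ -12.400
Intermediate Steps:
r(z, C) = 2*z (r(z, C) = (C + z) + (z - C) = 2*z)
x(n) = -80 (x(n) = 5*(4*(-4)) = 5*(-16) = -80)
119/r(-4, -21) - 198/x(18) = 119/((2*(-4))) - 198/(-80) = 119/(-8) - 198*(-1/80) = 119*(-1/8) + 99/40 = -119/8 + 99/40 = -62/5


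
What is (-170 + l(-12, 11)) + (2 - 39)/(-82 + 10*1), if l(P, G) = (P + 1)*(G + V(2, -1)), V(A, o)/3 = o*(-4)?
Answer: -30419/72 ≈ -422.49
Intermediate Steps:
V(A, o) = -12*o (V(A, o) = 3*(o*(-4)) = 3*(-4*o) = -12*o)
l(P, G) = (1 + P)*(12 + G) (l(P, G) = (P + 1)*(G - 12*(-1)) = (1 + P)*(G + 12) = (1 + P)*(12 + G))
(-170 + l(-12, 11)) + (2 - 39)/(-82 + 10*1) = (-170 + (12 + 11 + 12*(-12) + 11*(-12))) + (2 - 39)/(-82 + 10*1) = (-170 + (12 + 11 - 144 - 132)) - 37/(-82 + 10) = (-170 - 253) - 37/(-72) = -423 - 37*(-1/72) = -423 + 37/72 = -30419/72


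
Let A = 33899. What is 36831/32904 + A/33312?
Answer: 32532319/15223584 ≈ 2.1370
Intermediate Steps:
36831/32904 + A/33312 = 36831/32904 + 33899/33312 = 36831*(1/32904) + 33899*(1/33312) = 12277/10968 + 33899/33312 = 32532319/15223584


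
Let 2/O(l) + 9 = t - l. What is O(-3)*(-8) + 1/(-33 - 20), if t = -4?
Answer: 419/265 ≈ 1.5811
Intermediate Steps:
O(l) = 2/(-13 - l) (O(l) = 2/(-9 + (-4 - l)) = 2/(-13 - l))
O(-3)*(-8) + 1/(-33 - 20) = -2/(13 - 3)*(-8) + 1/(-33 - 20) = -2/10*(-8) + 1/(-53) = -2*⅒*(-8) - 1/53 = -⅕*(-8) - 1/53 = 8/5 - 1/53 = 419/265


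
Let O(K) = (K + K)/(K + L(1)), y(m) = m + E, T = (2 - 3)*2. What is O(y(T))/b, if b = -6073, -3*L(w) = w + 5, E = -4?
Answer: -3/12146 ≈ -0.00024699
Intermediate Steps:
L(w) = -5/3 - w/3 (L(w) = -(w + 5)/3 = -(5 + w)/3 = -5/3 - w/3)
T = -2 (T = -1*2 = -2)
y(m) = -4 + m (y(m) = m - 4 = -4 + m)
O(K) = 2*K/(-2 + K) (O(K) = (K + K)/(K + (-5/3 - 1/3*1)) = (2*K)/(K + (-5/3 - 1/3)) = (2*K)/(K - 2) = (2*K)/(-2 + K) = 2*K/(-2 + K))
O(y(T))/b = (2*(-4 - 2)/(-2 + (-4 - 2)))/(-6073) = (2*(-6)/(-2 - 6))*(-1/6073) = (2*(-6)/(-8))*(-1/6073) = (2*(-6)*(-1/8))*(-1/6073) = (3/2)*(-1/6073) = -3/12146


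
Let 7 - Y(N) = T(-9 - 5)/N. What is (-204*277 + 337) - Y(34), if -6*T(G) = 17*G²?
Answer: -168583/3 ≈ -56194.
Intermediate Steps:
T(G) = -17*G²/6
Y(N) = 7 + 1666/(3*N) (Y(N) = 7 - (-17*(-9 - 5)²/6)/N = 7 - (-17/6*(-14)²)/N = 7 - (-17/6*196)/N = 7 - (-1666)/(3*N) = 7 + 1666/(3*N))
(-204*277 + 337) - Y(34) = (-204*277 + 337) - (7 + (1666/3)/34) = (-56508 + 337) - (7 + (1666/3)*(1/34)) = -56171 - (7 + 49/3) = -56171 - 1*70/3 = -56171 - 70/3 = -168583/3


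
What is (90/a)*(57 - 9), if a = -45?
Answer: -96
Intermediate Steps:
(90/a)*(57 - 9) = (90/(-45))*(57 - 9) = (90*(-1/45))*48 = -2*48 = -96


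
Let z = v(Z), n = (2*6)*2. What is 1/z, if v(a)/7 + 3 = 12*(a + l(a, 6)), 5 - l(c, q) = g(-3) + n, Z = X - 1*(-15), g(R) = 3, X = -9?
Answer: -1/1365 ≈ -0.00073260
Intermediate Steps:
Z = 6 (Z = -9 - 1*(-15) = -9 + 15 = 6)
n = 24 (n = 12*2 = 24)
l(c, q) = -22 (l(c, q) = 5 - (3 + 24) = 5 - 1*27 = 5 - 27 = -22)
v(a) = -1869 + 84*a (v(a) = -21 + 7*(12*(a - 22)) = -21 + 7*(12*(-22 + a)) = -21 + 7*(-264 + 12*a) = -21 + (-1848 + 84*a) = -1869 + 84*a)
z = -1365 (z = -1869 + 84*6 = -1869 + 504 = -1365)
1/z = 1/(-1365) = -1/1365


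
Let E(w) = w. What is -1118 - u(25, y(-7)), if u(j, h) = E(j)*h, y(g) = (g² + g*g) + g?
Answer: -3393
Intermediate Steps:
y(g) = g + 2*g² (y(g) = (g² + g²) + g = 2*g² + g = g + 2*g²)
u(j, h) = h*j (u(j, h) = j*h = h*j)
-1118 - u(25, y(-7)) = -1118 - (-7*(1 + 2*(-7)))*25 = -1118 - (-7*(1 - 14))*25 = -1118 - (-7*(-13))*25 = -1118 - 91*25 = -1118 - 1*2275 = -1118 - 2275 = -3393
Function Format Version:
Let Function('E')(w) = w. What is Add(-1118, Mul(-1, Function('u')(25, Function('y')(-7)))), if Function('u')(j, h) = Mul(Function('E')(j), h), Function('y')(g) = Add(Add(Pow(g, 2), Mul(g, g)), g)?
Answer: -3393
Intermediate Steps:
Function('y')(g) = Add(g, Mul(2, Pow(g, 2))) (Function('y')(g) = Add(Add(Pow(g, 2), Pow(g, 2)), g) = Add(Mul(2, Pow(g, 2)), g) = Add(g, Mul(2, Pow(g, 2))))
Function('u')(j, h) = Mul(h, j) (Function('u')(j, h) = Mul(j, h) = Mul(h, j))
Add(-1118, Mul(-1, Function('u')(25, Function('y')(-7)))) = Add(-1118, Mul(-1, Mul(Mul(-7, Add(1, Mul(2, -7))), 25))) = Add(-1118, Mul(-1, Mul(Mul(-7, Add(1, -14)), 25))) = Add(-1118, Mul(-1, Mul(Mul(-7, -13), 25))) = Add(-1118, Mul(-1, Mul(91, 25))) = Add(-1118, Mul(-1, 2275)) = Add(-1118, -2275) = -3393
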